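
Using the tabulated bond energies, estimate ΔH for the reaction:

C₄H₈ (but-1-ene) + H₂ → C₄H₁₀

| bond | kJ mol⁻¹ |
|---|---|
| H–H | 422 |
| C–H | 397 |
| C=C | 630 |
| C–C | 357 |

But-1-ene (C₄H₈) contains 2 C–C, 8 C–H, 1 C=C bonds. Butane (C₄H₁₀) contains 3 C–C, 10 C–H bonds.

ΔH ≈ −99 kJ

Bonds broken (reactants):
  C–C: 2 × 357 = 714
  C–H: 8 × 397 = 3176
  C=C: 1 × 630 = 630
  H–H: 1 × 422 = 422
  Σ(broken) = 4942 kJ
Bonds formed (products):
  C–C: 3 × 357 = 1071
  C–H: 10 × 397 = 3970
  Σ(formed) = 5041 kJ
ΔH = Σ(broken) − Σ(formed) = 4942 − 5041 = −99 kJ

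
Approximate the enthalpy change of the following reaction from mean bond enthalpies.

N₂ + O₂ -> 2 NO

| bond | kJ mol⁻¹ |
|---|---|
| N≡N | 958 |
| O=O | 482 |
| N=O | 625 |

Bonds broken (reactants):
  N≡N: 1 × 958 = 958
  O=O: 1 × 482 = 482
  Σ(broken) = 1440 kJ
Bonds formed (products):
  N=O: 2 × 625 = 1250
  Σ(formed) = 1250 kJ
ΔH = Σ(broken) − Σ(formed) = 1440 − 1250 = +190 kJ

ΔH ≈ +190 kJ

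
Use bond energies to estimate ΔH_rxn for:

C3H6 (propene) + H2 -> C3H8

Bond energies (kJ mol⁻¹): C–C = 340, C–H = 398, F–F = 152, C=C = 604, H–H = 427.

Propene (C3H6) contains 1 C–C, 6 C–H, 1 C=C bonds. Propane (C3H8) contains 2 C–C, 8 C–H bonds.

Bonds broken (reactants):
  C–C: 1 × 340 = 340
  C–H: 6 × 398 = 2388
  C=C: 1 × 604 = 604
  H–H: 1 × 427 = 427
  Σ(broken) = 3759 kJ
Bonds formed (products):
  C–C: 2 × 340 = 680
  C–H: 8 × 398 = 3184
  Σ(formed) = 3864 kJ
ΔH = Σ(broken) − Σ(formed) = 3759 − 3864 = −105 kJ

ΔH ≈ −105 kJ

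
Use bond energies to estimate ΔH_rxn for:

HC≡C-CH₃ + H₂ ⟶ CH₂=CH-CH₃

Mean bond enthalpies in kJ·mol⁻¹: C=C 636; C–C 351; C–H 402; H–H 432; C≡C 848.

ΔH ≈ −160 kJ

Bonds broken (reactants):
  C≡C: 1 × 848 = 848
  C–C: 1 × 351 = 351
  C–H: 4 × 402 = 1608
  H–H: 1 × 432 = 432
  Σ(broken) = 3239 kJ
Bonds formed (products):
  C–C: 1 × 351 = 351
  C–H: 6 × 402 = 2412
  C=C: 1 × 636 = 636
  Σ(formed) = 3399 kJ
ΔH = Σ(broken) − Σ(formed) = 3239 − 3399 = −160 kJ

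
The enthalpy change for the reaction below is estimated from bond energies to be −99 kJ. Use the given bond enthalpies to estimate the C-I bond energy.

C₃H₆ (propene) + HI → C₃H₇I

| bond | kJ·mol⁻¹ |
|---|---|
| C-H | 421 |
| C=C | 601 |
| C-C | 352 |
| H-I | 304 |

D(C-I) ≈ 231 kJ/mol

Let D be the C-I bond energy.
Σ(broken) = 1×352 + 6×421 + 1×601 + 1×304 = 3783
Σ(formed) = 2×352 + 7×421 + 1×D = 3651 + D
ΔH = Σ(broken) − Σ(formed) = (3783) − (3651 + D) = +132 − D
Setting this equal to −99 kJ gives D = 231 kJ/mol.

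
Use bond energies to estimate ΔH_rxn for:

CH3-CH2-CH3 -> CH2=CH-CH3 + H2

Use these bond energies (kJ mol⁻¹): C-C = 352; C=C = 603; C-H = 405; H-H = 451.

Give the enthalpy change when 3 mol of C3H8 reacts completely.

Bonds broken (reactants):
  C-C: 2 × 352 = 704
  C-H: 8 × 405 = 3240
  Σ(broken) = 3944 kJ
Bonds formed (products):
  C-C: 1 × 352 = 352
  C-H: 6 × 405 = 2430
  C=C: 1 × 603 = 603
  H-H: 1 × 451 = 451
  Σ(formed) = 3836 kJ
ΔH = Σ(broken) − Σ(formed) = 3944 − 3836 = +108 kJ
For 3× the reaction as written: 3 × (+108) = +324 kJ

ΔH = +324 kJ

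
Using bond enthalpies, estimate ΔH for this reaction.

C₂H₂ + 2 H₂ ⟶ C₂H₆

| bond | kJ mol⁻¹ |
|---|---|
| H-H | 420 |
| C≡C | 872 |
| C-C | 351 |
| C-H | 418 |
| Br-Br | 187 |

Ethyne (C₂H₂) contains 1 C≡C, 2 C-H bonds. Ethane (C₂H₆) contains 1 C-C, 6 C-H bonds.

Bonds broken (reactants):
  C≡C: 1 × 872 = 872
  C-H: 2 × 418 = 836
  H-H: 2 × 420 = 840
  Σ(broken) = 2548 kJ
Bonds formed (products):
  C-C: 1 × 351 = 351
  C-H: 6 × 418 = 2508
  Σ(formed) = 2859 kJ
ΔH = Σ(broken) − Σ(formed) = 2548 − 2859 = −311 kJ

ΔH ≈ −311 kJ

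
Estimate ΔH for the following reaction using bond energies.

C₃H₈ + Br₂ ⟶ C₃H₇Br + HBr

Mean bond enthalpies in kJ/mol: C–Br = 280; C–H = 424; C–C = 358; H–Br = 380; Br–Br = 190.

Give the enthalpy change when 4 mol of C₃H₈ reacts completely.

ΔH = −184 kJ

Bonds broken (reactants):
  Br–Br: 1 × 190 = 190
  C–C: 2 × 358 = 716
  C–H: 8 × 424 = 3392
  Σ(broken) = 4298 kJ
Bonds formed (products):
  C–Br: 1 × 280 = 280
  C–C: 2 × 358 = 716
  C–H: 7 × 424 = 2968
  H–Br: 1 × 380 = 380
  Σ(formed) = 4344 kJ
ΔH = Σ(broken) − Σ(formed) = 4298 − 4344 = −46 kJ
For 4× the reaction as written: 4 × (−46) = −184 kJ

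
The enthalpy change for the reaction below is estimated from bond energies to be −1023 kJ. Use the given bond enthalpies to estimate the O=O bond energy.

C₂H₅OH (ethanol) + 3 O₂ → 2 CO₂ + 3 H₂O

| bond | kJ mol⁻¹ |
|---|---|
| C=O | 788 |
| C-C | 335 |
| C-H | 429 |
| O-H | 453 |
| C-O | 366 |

D(O=O) ≈ 516 kJ/mol

Let D be the O=O bond energy.
Σ(broken) = 1×335 + 5×429 + 1×366 + 1×453 + 3×D = 3299 + 3D
Σ(formed) = 4×788 + 6×453 = 5870
ΔH = Σ(broken) − Σ(formed) = (3299 + 3D) − (5870) = −2571 + 3D
Setting this equal to −1023 kJ gives 3D = 1548, so D = 516 kJ/mol.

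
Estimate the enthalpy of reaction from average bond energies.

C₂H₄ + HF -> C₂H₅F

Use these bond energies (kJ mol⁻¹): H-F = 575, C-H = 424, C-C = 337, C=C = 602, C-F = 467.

ΔH ≈ −51 kJ

Bonds broken (reactants):
  C-H: 4 × 424 = 1696
  C=C: 1 × 602 = 602
  H-F: 1 × 575 = 575
  Σ(broken) = 2873 kJ
Bonds formed (products):
  C-C: 1 × 337 = 337
  C-F: 1 × 467 = 467
  C-H: 5 × 424 = 2120
  Σ(formed) = 2924 kJ
ΔH = Σ(broken) − Σ(formed) = 2873 − 2924 = −51 kJ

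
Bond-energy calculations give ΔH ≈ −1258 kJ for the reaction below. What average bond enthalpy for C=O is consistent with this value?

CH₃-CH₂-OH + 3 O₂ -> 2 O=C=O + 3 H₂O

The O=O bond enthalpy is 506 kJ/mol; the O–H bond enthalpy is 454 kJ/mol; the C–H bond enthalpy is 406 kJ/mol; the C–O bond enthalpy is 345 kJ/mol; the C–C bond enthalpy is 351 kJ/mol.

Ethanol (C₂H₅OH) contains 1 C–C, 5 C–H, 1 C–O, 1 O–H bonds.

Let D be the C=O bond energy.
Σ(broken) = 1×351 + 5×406 + 1×345 + 1×454 + 3×506 = 4698
Σ(formed) = 4×D + 6×454 = 2724 + 4D
ΔH = Σ(broken) − Σ(formed) = (4698) − (2724 + 4D) = +1974 − 4D
Setting this equal to −1258 kJ gives 4D = 3232, so D = 808 kJ/mol.

D(C=O) ≈ 808 kJ/mol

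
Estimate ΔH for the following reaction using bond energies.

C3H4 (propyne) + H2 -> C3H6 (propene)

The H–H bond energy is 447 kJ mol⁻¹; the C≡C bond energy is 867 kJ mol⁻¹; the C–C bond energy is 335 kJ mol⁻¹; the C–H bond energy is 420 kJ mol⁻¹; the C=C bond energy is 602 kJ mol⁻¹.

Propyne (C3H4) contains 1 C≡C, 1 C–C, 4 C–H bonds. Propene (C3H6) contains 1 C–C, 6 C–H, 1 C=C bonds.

ΔH ≈ −128 kJ

Bonds broken (reactants):
  C≡C: 1 × 867 = 867
  C–C: 1 × 335 = 335
  C–H: 4 × 420 = 1680
  H–H: 1 × 447 = 447
  Σ(broken) = 3329 kJ
Bonds formed (products):
  C–C: 1 × 335 = 335
  C–H: 6 × 420 = 2520
  C=C: 1 × 602 = 602
  Σ(formed) = 3457 kJ
ΔH = Σ(broken) − Σ(formed) = 3329 − 3457 = −128 kJ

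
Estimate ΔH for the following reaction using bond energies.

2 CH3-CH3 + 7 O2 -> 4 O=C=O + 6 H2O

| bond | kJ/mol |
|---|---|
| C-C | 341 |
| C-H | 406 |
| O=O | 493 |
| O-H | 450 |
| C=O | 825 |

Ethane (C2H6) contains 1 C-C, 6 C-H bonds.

ΔH ≈ −2995 kJ

Bonds broken (reactants):
  C-C: 2 × 341 = 682
  C-H: 12 × 406 = 4872
  O=O: 7 × 493 = 3451
  Σ(broken) = 9005 kJ
Bonds formed (products):
  C=O: 8 × 825 = 6600
  O-H: 12 × 450 = 5400
  Σ(formed) = 12000 kJ
ΔH = Σ(broken) − Σ(formed) = 9005 − 12000 = −2995 kJ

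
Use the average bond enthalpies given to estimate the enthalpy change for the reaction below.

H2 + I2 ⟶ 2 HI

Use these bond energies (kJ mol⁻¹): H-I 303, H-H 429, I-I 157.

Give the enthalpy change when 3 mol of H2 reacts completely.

Bonds broken (reactants):
  H-H: 1 × 429 = 429
  I-I: 1 × 157 = 157
  Σ(broken) = 586 kJ
Bonds formed (products):
  H-I: 2 × 303 = 606
  Σ(formed) = 606 kJ
ΔH = Σ(broken) − Σ(formed) = 586 − 606 = −20 kJ
For 3× the reaction as written: 3 × (−20) = −60 kJ

ΔH = −60 kJ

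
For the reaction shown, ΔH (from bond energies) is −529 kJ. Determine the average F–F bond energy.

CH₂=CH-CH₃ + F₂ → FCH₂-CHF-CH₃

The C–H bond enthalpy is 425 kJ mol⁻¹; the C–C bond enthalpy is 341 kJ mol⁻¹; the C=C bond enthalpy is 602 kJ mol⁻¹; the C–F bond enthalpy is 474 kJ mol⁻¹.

D(F–F) ≈ 158 kJ/mol

Let D be the F–F bond energy.
Σ(broken) = 1×341 + 6×425 + 1×602 + 1×D = 3493 + D
Σ(formed) = 2×341 + 2×474 + 6×425 = 4180
ΔH = Σ(broken) − Σ(formed) = (3493 + D) − (4180) = −687 + D
Setting this equal to −529 kJ gives D = 158 kJ/mol.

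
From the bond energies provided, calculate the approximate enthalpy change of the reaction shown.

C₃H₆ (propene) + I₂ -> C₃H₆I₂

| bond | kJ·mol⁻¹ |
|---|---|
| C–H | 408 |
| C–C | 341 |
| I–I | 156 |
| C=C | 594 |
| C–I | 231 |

Bonds broken (reactants):
  C–C: 1 × 341 = 341
  C–H: 6 × 408 = 2448
  C=C: 1 × 594 = 594
  I–I: 1 × 156 = 156
  Σ(broken) = 3539 kJ
Bonds formed (products):
  C–C: 2 × 341 = 682
  C–H: 6 × 408 = 2448
  C–I: 2 × 231 = 462
  Σ(formed) = 3592 kJ
ΔH = Σ(broken) − Σ(formed) = 3539 − 3592 = −53 kJ

ΔH ≈ −53 kJ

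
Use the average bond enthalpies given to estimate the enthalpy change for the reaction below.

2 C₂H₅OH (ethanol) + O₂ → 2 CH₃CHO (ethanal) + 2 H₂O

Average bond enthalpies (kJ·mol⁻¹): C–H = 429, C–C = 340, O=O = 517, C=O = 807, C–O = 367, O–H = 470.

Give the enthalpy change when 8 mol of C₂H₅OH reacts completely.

ΔH = −1780 kJ

Bonds broken (reactants):
  C–C: 2 × 340 = 680
  C–H: 10 × 429 = 4290
  C–O: 2 × 367 = 734
  O–H: 2 × 470 = 940
  O=O: 1 × 517 = 517
  Σ(broken) = 7161 kJ
Bonds formed (products):
  C–C: 2 × 340 = 680
  C–H: 8 × 429 = 3432
  C=O: 2 × 807 = 1614
  O–H: 4 × 470 = 1880
  Σ(formed) = 7606 kJ
ΔH = Σ(broken) − Σ(formed) = 7161 − 7606 = −445 kJ
For 4× the reaction as written: 4 × (−445) = −1780 kJ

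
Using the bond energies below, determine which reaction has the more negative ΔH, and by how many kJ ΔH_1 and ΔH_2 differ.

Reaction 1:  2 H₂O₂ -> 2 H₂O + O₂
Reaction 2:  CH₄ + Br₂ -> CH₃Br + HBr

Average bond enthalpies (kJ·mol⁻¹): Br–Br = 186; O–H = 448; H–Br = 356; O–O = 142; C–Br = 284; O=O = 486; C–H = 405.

Reaction 1:
  Bonds broken (reactants):
    O–H: 4 × 448 = 1792
    O–O: 2 × 142 = 284
    Σ(broken) = 2076 kJ
  Bonds formed (products):
    O–H: 4 × 448 = 1792
    O=O: 1 × 486 = 486
    Σ(formed) = 2278 kJ
  ΔH_1 = 2076 − 2278 = −202 kJ
Reaction 2:
  Bonds broken (reactants):
    Br–Br: 1 × 186 = 186
    C–H: 4 × 405 = 1620
    Σ(broken) = 1806 kJ
  Bonds formed (products):
    C–Br: 1 × 284 = 284
    C–H: 3 × 405 = 1215
    H–Br: 1 × 356 = 356
    Σ(formed) = 1855 kJ
  ΔH_2 = 1806 − 1855 = −49 kJ
ΔH_1 − ΔH_2 = −153 kJ, so reaction 1 has the more negative ΔH; |ΔH_1 − ΔH_2| = 153 kJ.

Reaction 1, by 153 kJ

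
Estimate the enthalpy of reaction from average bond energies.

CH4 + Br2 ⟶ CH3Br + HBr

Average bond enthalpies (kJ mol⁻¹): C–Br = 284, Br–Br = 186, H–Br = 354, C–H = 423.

Bonds broken (reactants):
  Br–Br: 1 × 186 = 186
  C–H: 4 × 423 = 1692
  Σ(broken) = 1878 kJ
Bonds formed (products):
  C–Br: 1 × 284 = 284
  C–H: 3 × 423 = 1269
  H–Br: 1 × 354 = 354
  Σ(formed) = 1907 kJ
ΔH = Σ(broken) − Σ(formed) = 1878 − 1907 = −29 kJ

ΔH ≈ −29 kJ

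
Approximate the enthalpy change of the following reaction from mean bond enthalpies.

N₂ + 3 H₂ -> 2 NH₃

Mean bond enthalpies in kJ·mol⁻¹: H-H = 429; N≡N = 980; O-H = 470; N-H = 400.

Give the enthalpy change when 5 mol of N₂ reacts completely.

Bonds broken (reactants):
  H-H: 3 × 429 = 1287
  N≡N: 1 × 980 = 980
  Σ(broken) = 2267 kJ
Bonds formed (products):
  N-H: 6 × 400 = 2400
  Σ(formed) = 2400 kJ
ΔH = Σ(broken) − Σ(formed) = 2267 − 2400 = −133 kJ
For 5× the reaction as written: 5 × (−133) = −665 kJ

ΔH = −665 kJ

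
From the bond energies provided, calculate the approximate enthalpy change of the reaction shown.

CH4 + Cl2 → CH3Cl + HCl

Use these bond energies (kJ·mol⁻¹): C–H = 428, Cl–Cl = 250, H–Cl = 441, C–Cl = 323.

ΔH ≈ −86 kJ

Bonds broken (reactants):
  C–H: 4 × 428 = 1712
  Cl–Cl: 1 × 250 = 250
  Σ(broken) = 1962 kJ
Bonds formed (products):
  C–Cl: 1 × 323 = 323
  C–H: 3 × 428 = 1284
  H–Cl: 1 × 441 = 441
  Σ(formed) = 2048 kJ
ΔH = Σ(broken) − Σ(formed) = 1962 − 2048 = −86 kJ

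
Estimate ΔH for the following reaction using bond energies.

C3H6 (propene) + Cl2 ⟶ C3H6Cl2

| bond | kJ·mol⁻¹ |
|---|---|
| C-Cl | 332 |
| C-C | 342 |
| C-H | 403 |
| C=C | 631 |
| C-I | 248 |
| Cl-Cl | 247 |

Bonds broken (reactants):
  C-C: 1 × 342 = 342
  C-H: 6 × 403 = 2418
  C=C: 1 × 631 = 631
  Cl-Cl: 1 × 247 = 247
  Σ(broken) = 3638 kJ
Bonds formed (products):
  C-C: 2 × 342 = 684
  C-Cl: 2 × 332 = 664
  C-H: 6 × 403 = 2418
  Σ(formed) = 3766 kJ
ΔH = Σ(broken) − Σ(formed) = 3638 − 3766 = −128 kJ

ΔH ≈ −128 kJ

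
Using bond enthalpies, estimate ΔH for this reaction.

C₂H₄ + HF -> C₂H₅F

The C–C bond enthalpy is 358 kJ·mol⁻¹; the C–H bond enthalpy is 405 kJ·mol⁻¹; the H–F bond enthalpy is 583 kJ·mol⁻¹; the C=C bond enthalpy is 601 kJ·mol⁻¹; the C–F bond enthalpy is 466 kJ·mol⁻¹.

ΔH ≈ −45 kJ

Bonds broken (reactants):
  C–H: 4 × 405 = 1620
  C=C: 1 × 601 = 601
  H–F: 1 × 583 = 583
  Σ(broken) = 2804 kJ
Bonds formed (products):
  C–C: 1 × 358 = 358
  C–F: 1 × 466 = 466
  C–H: 5 × 405 = 2025
  Σ(formed) = 2849 kJ
ΔH = Σ(broken) − Σ(formed) = 2804 − 2849 = −45 kJ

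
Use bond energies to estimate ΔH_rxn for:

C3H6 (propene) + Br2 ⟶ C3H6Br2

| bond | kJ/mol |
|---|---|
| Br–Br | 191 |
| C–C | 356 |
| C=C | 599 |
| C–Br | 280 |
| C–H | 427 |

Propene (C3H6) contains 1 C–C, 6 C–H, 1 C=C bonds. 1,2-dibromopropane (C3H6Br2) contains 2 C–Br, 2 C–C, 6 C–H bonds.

Bonds broken (reactants):
  Br–Br: 1 × 191 = 191
  C–C: 1 × 356 = 356
  C–H: 6 × 427 = 2562
  C=C: 1 × 599 = 599
  Σ(broken) = 3708 kJ
Bonds formed (products):
  C–Br: 2 × 280 = 560
  C–C: 2 × 356 = 712
  C–H: 6 × 427 = 2562
  Σ(formed) = 3834 kJ
ΔH = Σ(broken) − Σ(formed) = 3708 − 3834 = −126 kJ

ΔH ≈ −126 kJ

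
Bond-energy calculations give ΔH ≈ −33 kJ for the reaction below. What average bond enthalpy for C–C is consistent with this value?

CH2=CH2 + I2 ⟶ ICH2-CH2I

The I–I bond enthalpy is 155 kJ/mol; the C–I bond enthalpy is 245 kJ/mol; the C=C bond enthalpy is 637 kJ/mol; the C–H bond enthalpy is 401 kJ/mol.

Let D be the C–C bond energy.
Σ(broken) = 4×401 + 1×637 + 1×155 = 2396
Σ(formed) = 1×D + 4×401 + 2×245 = 2094 + D
ΔH = Σ(broken) − Σ(formed) = (2396) − (2094 + D) = +302 − D
Setting this equal to −33 kJ gives D = 335 kJ/mol.

D(C–C) ≈ 335 kJ/mol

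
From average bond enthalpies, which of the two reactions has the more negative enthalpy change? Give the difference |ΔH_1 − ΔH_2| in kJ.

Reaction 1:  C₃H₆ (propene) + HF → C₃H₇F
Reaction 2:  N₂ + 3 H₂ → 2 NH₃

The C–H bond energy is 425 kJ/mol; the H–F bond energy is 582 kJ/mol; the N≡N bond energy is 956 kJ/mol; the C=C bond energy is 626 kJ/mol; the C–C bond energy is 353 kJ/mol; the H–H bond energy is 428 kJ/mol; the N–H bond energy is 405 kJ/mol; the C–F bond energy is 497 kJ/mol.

Reaction 1:
  Bonds broken (reactants):
    C–C: 1 × 353 = 353
    C–H: 6 × 425 = 2550
    C=C: 1 × 626 = 626
    H–F: 1 × 582 = 582
    Σ(broken) = 4111 kJ
  Bonds formed (products):
    C–C: 2 × 353 = 706
    C–F: 1 × 497 = 497
    C–H: 7 × 425 = 2975
    Σ(formed) = 4178 kJ
  ΔH_1 = 4111 − 4178 = −67 kJ
Reaction 2:
  Bonds broken (reactants):
    H–H: 3 × 428 = 1284
    N≡N: 1 × 956 = 956
    Σ(broken) = 2240 kJ
  Bonds formed (products):
    N–H: 6 × 405 = 2430
    Σ(formed) = 2430 kJ
  ΔH_2 = 2240 − 2430 = −190 kJ
ΔH_1 − ΔH_2 = +123 kJ, so reaction 2 has the more negative ΔH; |ΔH_1 − ΔH_2| = 123 kJ.

Reaction 2, by 123 kJ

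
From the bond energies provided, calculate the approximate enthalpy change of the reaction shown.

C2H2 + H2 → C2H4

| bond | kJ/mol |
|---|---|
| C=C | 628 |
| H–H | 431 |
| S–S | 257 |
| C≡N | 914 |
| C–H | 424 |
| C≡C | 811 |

ΔH ≈ −234 kJ

Bonds broken (reactants):
  C≡C: 1 × 811 = 811
  C–H: 2 × 424 = 848
  H–H: 1 × 431 = 431
  Σ(broken) = 2090 kJ
Bonds formed (products):
  C–H: 4 × 424 = 1696
  C=C: 1 × 628 = 628
  Σ(formed) = 2324 kJ
ΔH = Σ(broken) − Σ(formed) = 2090 − 2324 = −234 kJ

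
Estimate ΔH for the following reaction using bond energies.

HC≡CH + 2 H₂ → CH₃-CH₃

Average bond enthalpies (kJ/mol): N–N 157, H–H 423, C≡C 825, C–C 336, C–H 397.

ΔH ≈ −253 kJ

Bonds broken (reactants):
  C≡C: 1 × 825 = 825
  C–H: 2 × 397 = 794
  H–H: 2 × 423 = 846
  Σ(broken) = 2465 kJ
Bonds formed (products):
  C–C: 1 × 336 = 336
  C–H: 6 × 397 = 2382
  Σ(formed) = 2718 kJ
ΔH = Σ(broken) − Σ(formed) = 2465 − 2718 = −253 kJ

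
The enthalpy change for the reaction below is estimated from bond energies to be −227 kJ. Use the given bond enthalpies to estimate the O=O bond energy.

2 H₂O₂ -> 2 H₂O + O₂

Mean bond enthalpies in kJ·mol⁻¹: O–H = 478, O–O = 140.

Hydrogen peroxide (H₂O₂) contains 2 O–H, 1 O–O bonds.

D(O=O) ≈ 507 kJ/mol

Let D be the O=O bond energy.
Σ(broken) = 4×478 + 2×140 = 2192
Σ(formed) = 4×478 + 1×D = 1912 + D
ΔH = Σ(broken) − Σ(formed) = (2192) − (1912 + D) = +280 − D
Setting this equal to −227 kJ gives D = 507 kJ/mol.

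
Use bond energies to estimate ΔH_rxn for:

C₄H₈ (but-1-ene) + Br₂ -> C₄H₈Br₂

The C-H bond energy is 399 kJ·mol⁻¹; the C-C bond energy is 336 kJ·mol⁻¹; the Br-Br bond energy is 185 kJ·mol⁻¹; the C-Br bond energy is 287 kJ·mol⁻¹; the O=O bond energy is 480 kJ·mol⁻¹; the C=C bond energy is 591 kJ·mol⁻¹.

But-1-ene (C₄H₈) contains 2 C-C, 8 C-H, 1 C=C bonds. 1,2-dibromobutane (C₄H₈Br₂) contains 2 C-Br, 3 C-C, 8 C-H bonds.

Bonds broken (reactants):
  Br-Br: 1 × 185 = 185
  C-C: 2 × 336 = 672
  C-H: 8 × 399 = 3192
  C=C: 1 × 591 = 591
  Σ(broken) = 4640 kJ
Bonds formed (products):
  C-Br: 2 × 287 = 574
  C-C: 3 × 336 = 1008
  C-H: 8 × 399 = 3192
  Σ(formed) = 4774 kJ
ΔH = Σ(broken) − Σ(formed) = 4640 − 4774 = −134 kJ

ΔH ≈ −134 kJ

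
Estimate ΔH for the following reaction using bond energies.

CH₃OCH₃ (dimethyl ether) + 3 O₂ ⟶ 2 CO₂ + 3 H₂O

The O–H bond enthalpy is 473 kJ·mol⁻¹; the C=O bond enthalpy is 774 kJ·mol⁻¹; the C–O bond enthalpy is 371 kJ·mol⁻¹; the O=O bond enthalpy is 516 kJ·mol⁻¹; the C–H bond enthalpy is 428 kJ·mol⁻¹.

ΔH ≈ −1076 kJ

Bonds broken (reactants):
  C–H: 6 × 428 = 2568
  C–O: 2 × 371 = 742
  O=O: 3 × 516 = 1548
  Σ(broken) = 4858 kJ
Bonds formed (products):
  C=O: 4 × 774 = 3096
  O–H: 6 × 473 = 2838
  Σ(formed) = 5934 kJ
ΔH = Σ(broken) − Σ(formed) = 4858 − 5934 = −1076 kJ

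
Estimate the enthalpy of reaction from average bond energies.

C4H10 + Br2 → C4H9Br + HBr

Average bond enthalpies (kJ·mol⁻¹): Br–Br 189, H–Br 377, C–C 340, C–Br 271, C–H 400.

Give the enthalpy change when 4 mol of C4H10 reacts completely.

Bonds broken (reactants):
  Br–Br: 1 × 189 = 189
  C–C: 3 × 340 = 1020
  C–H: 10 × 400 = 4000
  Σ(broken) = 5209 kJ
Bonds formed (products):
  C–Br: 1 × 271 = 271
  C–C: 3 × 340 = 1020
  C–H: 9 × 400 = 3600
  H–Br: 1 × 377 = 377
  Σ(formed) = 5268 kJ
ΔH = Σ(broken) − Σ(formed) = 5209 − 5268 = −59 kJ
For 4× the reaction as written: 4 × (−59) = −236 kJ

ΔH = −236 kJ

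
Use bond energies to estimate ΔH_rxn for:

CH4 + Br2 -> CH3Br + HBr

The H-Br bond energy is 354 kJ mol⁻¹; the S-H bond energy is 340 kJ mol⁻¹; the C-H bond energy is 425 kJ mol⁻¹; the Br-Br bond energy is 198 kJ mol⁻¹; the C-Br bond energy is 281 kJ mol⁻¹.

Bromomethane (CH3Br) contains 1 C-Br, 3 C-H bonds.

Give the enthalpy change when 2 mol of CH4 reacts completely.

Bonds broken (reactants):
  Br-Br: 1 × 198 = 198
  C-H: 4 × 425 = 1700
  Σ(broken) = 1898 kJ
Bonds formed (products):
  C-Br: 1 × 281 = 281
  C-H: 3 × 425 = 1275
  H-Br: 1 × 354 = 354
  Σ(formed) = 1910 kJ
ΔH = Σ(broken) − Σ(formed) = 1898 − 1910 = −12 kJ
For 2× the reaction as written: 2 × (−12) = −24 kJ

ΔH = −24 kJ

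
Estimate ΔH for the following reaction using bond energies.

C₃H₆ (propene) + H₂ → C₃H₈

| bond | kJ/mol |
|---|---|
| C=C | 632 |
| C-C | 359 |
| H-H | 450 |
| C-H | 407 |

ΔH ≈ −91 kJ

Bonds broken (reactants):
  C-C: 1 × 359 = 359
  C-H: 6 × 407 = 2442
  C=C: 1 × 632 = 632
  H-H: 1 × 450 = 450
  Σ(broken) = 3883 kJ
Bonds formed (products):
  C-C: 2 × 359 = 718
  C-H: 8 × 407 = 3256
  Σ(formed) = 3974 kJ
ΔH = Σ(broken) − Σ(formed) = 3883 − 3974 = −91 kJ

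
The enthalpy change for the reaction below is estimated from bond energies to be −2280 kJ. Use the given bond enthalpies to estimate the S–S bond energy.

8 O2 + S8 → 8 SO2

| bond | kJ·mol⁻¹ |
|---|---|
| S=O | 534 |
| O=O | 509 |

Let D be the S–S bond energy.
Σ(broken) = 8×509 + 8×D = 4072 + 8D
Σ(formed) = 16×534 = 8544
ΔH = Σ(broken) − Σ(formed) = (4072 + 8D) − (8544) = −4472 + 8D
Setting this equal to −2280 kJ gives 8D = 2192, so D = 274 kJ/mol.

D(S–S) ≈ 274 kJ/mol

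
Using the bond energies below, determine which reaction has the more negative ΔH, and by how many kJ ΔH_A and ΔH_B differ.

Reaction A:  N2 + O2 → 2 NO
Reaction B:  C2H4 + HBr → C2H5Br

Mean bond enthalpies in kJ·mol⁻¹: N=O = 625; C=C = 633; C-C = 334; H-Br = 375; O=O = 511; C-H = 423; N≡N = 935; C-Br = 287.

Reaction A:
  Bonds broken (reactants):
    N≡N: 1 × 935 = 935
    O=O: 1 × 511 = 511
    Σ(broken) = 1446 kJ
  Bonds formed (products):
    N=O: 2 × 625 = 1250
    Σ(formed) = 1250 kJ
  ΔH_A = 1446 − 1250 = +196 kJ
Reaction B:
  Bonds broken (reactants):
    C-H: 4 × 423 = 1692
    C=C: 1 × 633 = 633
    H-Br: 1 × 375 = 375
    Σ(broken) = 2700 kJ
  Bonds formed (products):
    C-Br: 1 × 287 = 287
    C-C: 1 × 334 = 334
    C-H: 5 × 423 = 2115
    Σ(formed) = 2736 kJ
  ΔH_B = 2700 − 2736 = −36 kJ
ΔH_A − ΔH_B = +232 kJ, so reaction B has the more negative ΔH; |ΔH_A − ΔH_B| = 232 kJ.

Reaction B, by 232 kJ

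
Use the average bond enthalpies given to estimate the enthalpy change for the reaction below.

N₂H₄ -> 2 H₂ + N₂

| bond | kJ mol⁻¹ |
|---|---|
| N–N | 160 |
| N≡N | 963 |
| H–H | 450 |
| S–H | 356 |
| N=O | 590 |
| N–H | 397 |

ΔH ≈ −115 kJ

Bonds broken (reactants):
  N–H: 4 × 397 = 1588
  N–N: 1 × 160 = 160
  Σ(broken) = 1748 kJ
Bonds formed (products):
  H–H: 2 × 450 = 900
  N≡N: 1 × 963 = 963
  Σ(formed) = 1863 kJ
ΔH = Σ(broken) − Σ(formed) = 1748 − 1863 = −115 kJ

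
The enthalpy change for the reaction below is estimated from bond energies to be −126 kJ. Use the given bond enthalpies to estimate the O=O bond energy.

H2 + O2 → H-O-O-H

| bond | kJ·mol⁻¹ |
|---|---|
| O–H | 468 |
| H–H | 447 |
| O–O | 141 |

D(O=O) ≈ 504 kJ/mol

Let D be the O=O bond energy.
Σ(broken) = 1×447 + 1×D = 447 + D
Σ(formed) = 2×468 + 1×141 = 1077
ΔH = Σ(broken) − Σ(formed) = (447 + D) − (1077) = −630 + D
Setting this equal to −126 kJ gives D = 504 kJ/mol.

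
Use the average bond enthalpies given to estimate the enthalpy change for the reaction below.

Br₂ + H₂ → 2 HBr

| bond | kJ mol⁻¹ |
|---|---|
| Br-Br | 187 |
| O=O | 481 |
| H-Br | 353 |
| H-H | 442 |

ΔH ≈ −77 kJ

Bonds broken (reactants):
  Br-Br: 1 × 187 = 187
  H-H: 1 × 442 = 442
  Σ(broken) = 629 kJ
Bonds formed (products):
  H-Br: 2 × 353 = 706
  Σ(formed) = 706 kJ
ΔH = Σ(broken) − Σ(formed) = 629 − 706 = −77 kJ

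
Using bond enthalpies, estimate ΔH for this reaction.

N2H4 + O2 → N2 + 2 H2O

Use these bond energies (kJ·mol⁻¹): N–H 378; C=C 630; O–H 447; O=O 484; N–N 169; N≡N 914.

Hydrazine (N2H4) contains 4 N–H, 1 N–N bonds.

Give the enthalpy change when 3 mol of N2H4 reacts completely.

ΔH = −1611 kJ

Bonds broken (reactants):
  N–H: 4 × 378 = 1512
  N–N: 1 × 169 = 169
  O=O: 1 × 484 = 484
  Σ(broken) = 2165 kJ
Bonds formed (products):
  N≡N: 1 × 914 = 914
  O–H: 4 × 447 = 1788
  Σ(formed) = 2702 kJ
ΔH = Σ(broken) − Σ(formed) = 2165 − 2702 = −537 kJ
For 3× the reaction as written: 3 × (−537) = −1611 kJ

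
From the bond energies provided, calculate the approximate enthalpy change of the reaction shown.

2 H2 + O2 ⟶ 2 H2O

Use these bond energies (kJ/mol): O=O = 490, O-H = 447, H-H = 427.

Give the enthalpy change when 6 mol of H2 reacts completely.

Bonds broken (reactants):
  H-H: 2 × 427 = 854
  O=O: 1 × 490 = 490
  Σ(broken) = 1344 kJ
Bonds formed (products):
  O-H: 4 × 447 = 1788
  Σ(formed) = 1788 kJ
ΔH = Σ(broken) − Σ(formed) = 1344 − 1788 = −444 kJ
For 3× the reaction as written: 3 × (−444) = −1332 kJ

ΔH = −1332 kJ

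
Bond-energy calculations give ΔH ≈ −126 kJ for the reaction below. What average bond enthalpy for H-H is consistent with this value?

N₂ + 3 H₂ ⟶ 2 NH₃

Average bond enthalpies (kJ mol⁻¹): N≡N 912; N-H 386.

Let D be the H-H bond energy.
Σ(broken) = 3×D + 1×912 = 912 + 3D
Σ(formed) = 6×386 = 2316
ΔH = Σ(broken) − Σ(formed) = (912 + 3D) − (2316) = −1404 + 3D
Setting this equal to −126 kJ gives 3D = 1278, so D = 426 kJ/mol.

D(H-H) ≈ 426 kJ/mol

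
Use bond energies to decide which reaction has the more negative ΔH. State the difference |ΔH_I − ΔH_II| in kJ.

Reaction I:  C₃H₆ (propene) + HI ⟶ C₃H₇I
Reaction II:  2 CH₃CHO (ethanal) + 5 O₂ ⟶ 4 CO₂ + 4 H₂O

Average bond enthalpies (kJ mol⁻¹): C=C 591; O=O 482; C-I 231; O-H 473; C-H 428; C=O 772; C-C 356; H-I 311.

Reaction II, by 1757 kJ

Reaction I:
  Bonds broken (reactants):
    C-C: 1 × 356 = 356
    C-H: 6 × 428 = 2568
    C=C: 1 × 591 = 591
    H-I: 1 × 311 = 311
    Σ(broken) = 3826 kJ
  Bonds formed (products):
    C-C: 2 × 356 = 712
    C-H: 7 × 428 = 2996
    C-I: 1 × 231 = 231
    Σ(formed) = 3939 kJ
  ΔH_I = 3826 − 3939 = −113 kJ
Reaction II:
  Bonds broken (reactants):
    C-C: 2 × 356 = 712
    C-H: 8 × 428 = 3424
    C=O: 2 × 772 = 1544
    O=O: 5 × 482 = 2410
    Σ(broken) = 8090 kJ
  Bonds formed (products):
    C=O: 8 × 772 = 6176
    O-H: 8 × 473 = 3784
    Σ(formed) = 9960 kJ
  ΔH_II = 8090 − 9960 = −1870 kJ
ΔH_I − ΔH_II = +1757 kJ, so reaction II has the more negative ΔH; |ΔH_I − ΔH_II| = 1757 kJ.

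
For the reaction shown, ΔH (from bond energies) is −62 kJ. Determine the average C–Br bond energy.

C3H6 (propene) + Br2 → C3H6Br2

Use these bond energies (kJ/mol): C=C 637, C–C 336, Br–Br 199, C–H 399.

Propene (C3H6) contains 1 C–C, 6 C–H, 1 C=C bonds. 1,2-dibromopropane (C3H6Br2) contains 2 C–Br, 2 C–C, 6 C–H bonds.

D(C–Br) ≈ 281 kJ/mol

Let D be the C–Br bond energy.
Σ(broken) = 1×199 + 1×336 + 6×399 + 1×637 = 3566
Σ(formed) = 2×D + 2×336 + 6×399 = 3066 + 2D
ΔH = Σ(broken) − Σ(formed) = (3566) − (3066 + 2D) = +500 − 2D
Setting this equal to −62 kJ gives 2D = 562, so D = 281 kJ/mol.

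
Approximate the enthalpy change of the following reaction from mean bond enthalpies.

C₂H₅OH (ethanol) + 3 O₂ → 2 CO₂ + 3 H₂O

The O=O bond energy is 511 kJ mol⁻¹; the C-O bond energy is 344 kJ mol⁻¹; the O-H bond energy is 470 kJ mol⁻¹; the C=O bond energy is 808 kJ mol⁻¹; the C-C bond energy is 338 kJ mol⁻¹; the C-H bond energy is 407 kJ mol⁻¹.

ΔH ≈ −1332 kJ

Bonds broken (reactants):
  C-C: 1 × 338 = 338
  C-H: 5 × 407 = 2035
  C-O: 1 × 344 = 344
  O-H: 1 × 470 = 470
  O=O: 3 × 511 = 1533
  Σ(broken) = 4720 kJ
Bonds formed (products):
  C=O: 4 × 808 = 3232
  O-H: 6 × 470 = 2820
  Σ(formed) = 6052 kJ
ΔH = Σ(broken) − Σ(formed) = 4720 − 6052 = −1332 kJ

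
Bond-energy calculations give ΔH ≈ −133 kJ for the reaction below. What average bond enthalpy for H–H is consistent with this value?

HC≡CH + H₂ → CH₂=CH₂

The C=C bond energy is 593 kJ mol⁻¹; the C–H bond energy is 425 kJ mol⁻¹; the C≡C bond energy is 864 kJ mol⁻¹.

Let D be the H–H bond energy.
Σ(broken) = 1×864 + 2×425 + 1×D = 1714 + D
Σ(formed) = 4×425 + 1×593 = 2293
ΔH = Σ(broken) − Σ(formed) = (1714 + D) − (2293) = −579 + D
Setting this equal to −133 kJ gives D = 446 kJ/mol.

D(H–H) ≈ 446 kJ/mol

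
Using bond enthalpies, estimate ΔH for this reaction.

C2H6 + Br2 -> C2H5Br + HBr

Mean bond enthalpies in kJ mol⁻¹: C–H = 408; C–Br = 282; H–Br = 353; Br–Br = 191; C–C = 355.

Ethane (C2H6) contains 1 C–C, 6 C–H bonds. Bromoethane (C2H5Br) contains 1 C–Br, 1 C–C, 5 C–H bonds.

ΔH ≈ −36 kJ

Bonds broken (reactants):
  Br–Br: 1 × 191 = 191
  C–C: 1 × 355 = 355
  C–H: 6 × 408 = 2448
  Σ(broken) = 2994 kJ
Bonds formed (products):
  C–Br: 1 × 282 = 282
  C–C: 1 × 355 = 355
  C–H: 5 × 408 = 2040
  H–Br: 1 × 353 = 353
  Σ(formed) = 3030 kJ
ΔH = Σ(broken) − Σ(formed) = 2994 − 3030 = −36 kJ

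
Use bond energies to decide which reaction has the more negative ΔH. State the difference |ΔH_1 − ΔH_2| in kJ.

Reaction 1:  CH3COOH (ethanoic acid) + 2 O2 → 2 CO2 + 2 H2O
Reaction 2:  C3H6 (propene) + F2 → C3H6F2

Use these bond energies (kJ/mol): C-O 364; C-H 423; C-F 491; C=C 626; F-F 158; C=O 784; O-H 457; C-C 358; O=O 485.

Reaction 1:
  Bonds broken (reactants):
    C-C: 1 × 358 = 358
    C-H: 3 × 423 = 1269
    C-O: 1 × 364 = 364
    C=O: 1 × 784 = 784
    O-H: 1 × 457 = 457
    O=O: 2 × 485 = 970
    Σ(broken) = 4202 kJ
  Bonds formed (products):
    C=O: 4 × 784 = 3136
    O-H: 4 × 457 = 1828
    Σ(formed) = 4964 kJ
  ΔH_1 = 4202 − 4964 = −762 kJ
Reaction 2:
  Bonds broken (reactants):
    C-C: 1 × 358 = 358
    C-H: 6 × 423 = 2538
    C=C: 1 × 626 = 626
    F-F: 1 × 158 = 158
    Σ(broken) = 3680 kJ
  Bonds formed (products):
    C-C: 2 × 358 = 716
    C-F: 2 × 491 = 982
    C-H: 6 × 423 = 2538
    Σ(formed) = 4236 kJ
  ΔH_2 = 3680 − 4236 = −556 kJ
ΔH_1 − ΔH_2 = −206 kJ, so reaction 1 has the more negative ΔH; |ΔH_1 − ΔH_2| = 206 kJ.

Reaction 1, by 206 kJ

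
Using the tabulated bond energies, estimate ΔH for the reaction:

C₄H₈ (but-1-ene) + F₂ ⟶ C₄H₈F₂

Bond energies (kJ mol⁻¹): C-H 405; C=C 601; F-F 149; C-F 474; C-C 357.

ΔH ≈ −555 kJ

Bonds broken (reactants):
  C-C: 2 × 357 = 714
  C-H: 8 × 405 = 3240
  C=C: 1 × 601 = 601
  F-F: 1 × 149 = 149
  Σ(broken) = 4704 kJ
Bonds formed (products):
  C-C: 3 × 357 = 1071
  C-F: 2 × 474 = 948
  C-H: 8 × 405 = 3240
  Σ(formed) = 5259 kJ
ΔH = Σ(broken) − Σ(formed) = 4704 − 5259 = −555 kJ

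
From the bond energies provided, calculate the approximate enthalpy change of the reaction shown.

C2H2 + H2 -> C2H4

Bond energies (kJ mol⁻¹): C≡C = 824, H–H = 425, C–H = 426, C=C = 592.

ΔH ≈ −195 kJ

Bonds broken (reactants):
  C≡C: 1 × 824 = 824
  C–H: 2 × 426 = 852
  H–H: 1 × 425 = 425
  Σ(broken) = 2101 kJ
Bonds formed (products):
  C–H: 4 × 426 = 1704
  C=C: 1 × 592 = 592
  Σ(formed) = 2296 kJ
ΔH = Σ(broken) − Σ(formed) = 2101 − 2296 = −195 kJ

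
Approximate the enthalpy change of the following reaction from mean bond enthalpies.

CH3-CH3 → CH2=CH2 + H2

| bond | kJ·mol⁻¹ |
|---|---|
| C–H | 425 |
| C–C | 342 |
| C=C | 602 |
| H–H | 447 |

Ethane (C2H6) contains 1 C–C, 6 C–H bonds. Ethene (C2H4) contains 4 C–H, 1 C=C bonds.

ΔH ≈ +143 kJ

Bonds broken (reactants):
  C–C: 1 × 342 = 342
  C–H: 6 × 425 = 2550
  Σ(broken) = 2892 kJ
Bonds formed (products):
  C–H: 4 × 425 = 1700
  C=C: 1 × 602 = 602
  H–H: 1 × 447 = 447
  Σ(formed) = 2749 kJ
ΔH = Σ(broken) − Σ(formed) = 2892 − 2749 = +143 kJ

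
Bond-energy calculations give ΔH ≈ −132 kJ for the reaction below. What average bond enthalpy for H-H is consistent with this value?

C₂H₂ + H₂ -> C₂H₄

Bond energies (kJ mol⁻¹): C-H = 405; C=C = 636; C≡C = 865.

Let D be the H-H bond energy.
Σ(broken) = 1×865 + 2×405 + 1×D = 1675 + D
Σ(formed) = 4×405 + 1×636 = 2256
ΔH = Σ(broken) − Σ(formed) = (1675 + D) − (2256) = −581 + D
Setting this equal to −132 kJ gives D = 449 kJ/mol.

D(H-H) ≈ 449 kJ/mol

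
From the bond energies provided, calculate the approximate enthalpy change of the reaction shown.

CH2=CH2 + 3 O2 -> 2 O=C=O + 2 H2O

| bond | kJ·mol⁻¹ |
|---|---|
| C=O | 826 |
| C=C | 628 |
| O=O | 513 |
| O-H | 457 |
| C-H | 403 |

Bonds broken (reactants):
  C-H: 4 × 403 = 1612
  C=C: 1 × 628 = 628
  O=O: 3 × 513 = 1539
  Σ(broken) = 3779 kJ
Bonds formed (products):
  C=O: 4 × 826 = 3304
  O-H: 4 × 457 = 1828
  Σ(formed) = 5132 kJ
ΔH = Σ(broken) − Σ(formed) = 3779 − 5132 = −1353 kJ

ΔH ≈ −1353 kJ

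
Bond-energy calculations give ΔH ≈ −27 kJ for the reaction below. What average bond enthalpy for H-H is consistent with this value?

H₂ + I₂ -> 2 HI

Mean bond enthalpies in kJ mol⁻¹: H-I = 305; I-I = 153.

Let D be the H-H bond energy.
Σ(broken) = 1×D + 1×153 = 153 + D
Σ(formed) = 2×305 = 610
ΔH = Σ(broken) − Σ(formed) = (153 + D) − (610) = −457 + D
Setting this equal to −27 kJ gives D = 430 kJ/mol.

D(H-H) ≈ 430 kJ/mol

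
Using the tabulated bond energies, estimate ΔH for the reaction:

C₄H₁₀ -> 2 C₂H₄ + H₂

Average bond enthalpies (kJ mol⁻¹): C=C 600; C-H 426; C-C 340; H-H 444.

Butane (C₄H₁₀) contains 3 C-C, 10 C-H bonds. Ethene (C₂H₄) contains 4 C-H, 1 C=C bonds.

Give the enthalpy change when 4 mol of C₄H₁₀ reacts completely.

Bonds broken (reactants):
  C-C: 3 × 340 = 1020
  C-H: 10 × 426 = 4260
  Σ(broken) = 5280 kJ
Bonds formed (products):
  C-H: 8 × 426 = 3408
  C=C: 2 × 600 = 1200
  H-H: 1 × 444 = 444
  Σ(formed) = 5052 kJ
ΔH = Σ(broken) − Σ(formed) = 5280 − 5052 = +228 kJ
For 4× the reaction as written: 4 × (+228) = +912 kJ

ΔH = +912 kJ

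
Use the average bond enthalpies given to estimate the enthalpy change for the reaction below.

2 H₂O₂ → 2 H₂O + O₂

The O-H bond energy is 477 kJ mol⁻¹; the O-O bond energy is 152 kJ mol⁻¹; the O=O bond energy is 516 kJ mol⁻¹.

ΔH ≈ −212 kJ

Bonds broken (reactants):
  O-H: 4 × 477 = 1908
  O-O: 2 × 152 = 304
  Σ(broken) = 2212 kJ
Bonds formed (products):
  O-H: 4 × 477 = 1908
  O=O: 1 × 516 = 516
  Σ(formed) = 2424 kJ
ΔH = Σ(broken) − Σ(formed) = 2212 − 2424 = −212 kJ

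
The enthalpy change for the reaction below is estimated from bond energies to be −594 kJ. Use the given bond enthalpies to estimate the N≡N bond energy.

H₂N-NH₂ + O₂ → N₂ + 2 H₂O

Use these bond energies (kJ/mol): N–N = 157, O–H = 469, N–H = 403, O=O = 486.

Let D be the N≡N bond energy.
Σ(broken) = 4×403 + 1×157 + 1×486 = 2255
Σ(formed) = 1×D + 4×469 = 1876 + D
ΔH = Σ(broken) − Σ(formed) = (2255) − (1876 + D) = +379 − D
Setting this equal to −594 kJ gives D = 973 kJ/mol.

D(N≡N) ≈ 973 kJ/mol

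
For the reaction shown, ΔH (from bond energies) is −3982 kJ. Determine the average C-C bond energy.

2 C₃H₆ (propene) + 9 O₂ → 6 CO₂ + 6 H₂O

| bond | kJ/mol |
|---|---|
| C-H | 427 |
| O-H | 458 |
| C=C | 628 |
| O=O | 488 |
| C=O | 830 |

Let D be the C-C bond energy.
Σ(broken) = 2×D + 12×427 + 2×628 + 9×488 = 10772 + 2D
Σ(formed) = 12×830 + 12×458 = 15456
ΔH = Σ(broken) − Σ(formed) = (10772 + 2D) − (15456) = −4684 + 2D
Setting this equal to −3982 kJ gives 2D = 702, so D = 351 kJ/mol.

D(C-C) ≈ 351 kJ/mol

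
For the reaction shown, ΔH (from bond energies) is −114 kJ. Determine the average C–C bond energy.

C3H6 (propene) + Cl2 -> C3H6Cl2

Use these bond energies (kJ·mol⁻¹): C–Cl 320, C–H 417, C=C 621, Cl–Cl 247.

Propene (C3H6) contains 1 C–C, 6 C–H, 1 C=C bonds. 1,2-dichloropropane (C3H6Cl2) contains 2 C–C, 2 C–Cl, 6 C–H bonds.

D(C–C) ≈ 342 kJ/mol

Let D be the C–C bond energy.
Σ(broken) = 1×D + 6×417 + 1×621 + 1×247 = 3370 + D
Σ(formed) = 2×D + 2×320 + 6×417 = 3142 + 2D
ΔH = Σ(broken) − Σ(formed) = (3370 + D) − (3142 + 2D) = +228 − D
Setting this equal to −114 kJ gives D = 342 kJ/mol.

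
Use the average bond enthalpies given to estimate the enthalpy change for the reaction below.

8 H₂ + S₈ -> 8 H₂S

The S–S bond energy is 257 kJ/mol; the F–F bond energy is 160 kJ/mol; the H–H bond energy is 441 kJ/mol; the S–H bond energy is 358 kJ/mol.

Bonds broken (reactants):
  H–H: 8 × 441 = 3528
  S–S: 8 × 257 = 2056
  Σ(broken) = 5584 kJ
Bonds formed (products):
  S–H: 16 × 358 = 5728
  Σ(formed) = 5728 kJ
ΔH = Σ(broken) − Σ(formed) = 5584 − 5728 = −144 kJ

ΔH ≈ −144 kJ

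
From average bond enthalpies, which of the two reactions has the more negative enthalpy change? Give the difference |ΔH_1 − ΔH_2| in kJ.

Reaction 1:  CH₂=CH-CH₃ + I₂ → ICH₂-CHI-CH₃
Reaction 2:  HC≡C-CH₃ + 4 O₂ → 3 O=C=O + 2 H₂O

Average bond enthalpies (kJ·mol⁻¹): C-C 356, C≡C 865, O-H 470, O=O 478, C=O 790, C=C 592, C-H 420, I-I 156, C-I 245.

Reaction 2, by 1709 kJ

Reaction 1:
  Bonds broken (reactants):
    C-C: 1 × 356 = 356
    C-H: 6 × 420 = 2520
    C=C: 1 × 592 = 592
    I-I: 1 × 156 = 156
    Σ(broken) = 3624 kJ
  Bonds formed (products):
    C-C: 2 × 356 = 712
    C-H: 6 × 420 = 2520
    C-I: 2 × 245 = 490
    Σ(formed) = 3722 kJ
  ΔH_1 = 3624 − 3722 = −98 kJ
Reaction 2:
  Bonds broken (reactants):
    C≡C: 1 × 865 = 865
    C-C: 1 × 356 = 356
    C-H: 4 × 420 = 1680
    O=O: 4 × 478 = 1912
    Σ(broken) = 4813 kJ
  Bonds formed (products):
    C=O: 6 × 790 = 4740
    O-H: 4 × 470 = 1880
    Σ(formed) = 6620 kJ
  ΔH_2 = 4813 − 6620 = −1807 kJ
ΔH_1 − ΔH_2 = +1709 kJ, so reaction 2 has the more negative ΔH; |ΔH_1 − ΔH_2| = 1709 kJ.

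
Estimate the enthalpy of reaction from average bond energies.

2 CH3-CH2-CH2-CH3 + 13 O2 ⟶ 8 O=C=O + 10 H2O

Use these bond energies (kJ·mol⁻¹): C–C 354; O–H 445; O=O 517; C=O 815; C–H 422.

ΔH ≈ −4655 kJ

Bonds broken (reactants):
  C–C: 6 × 354 = 2124
  C–H: 20 × 422 = 8440
  O=O: 13 × 517 = 6721
  Σ(broken) = 17285 kJ
Bonds formed (products):
  C=O: 16 × 815 = 13040
  O–H: 20 × 445 = 8900
  Σ(formed) = 21940 kJ
ΔH = Σ(broken) − Σ(formed) = 17285 − 21940 = −4655 kJ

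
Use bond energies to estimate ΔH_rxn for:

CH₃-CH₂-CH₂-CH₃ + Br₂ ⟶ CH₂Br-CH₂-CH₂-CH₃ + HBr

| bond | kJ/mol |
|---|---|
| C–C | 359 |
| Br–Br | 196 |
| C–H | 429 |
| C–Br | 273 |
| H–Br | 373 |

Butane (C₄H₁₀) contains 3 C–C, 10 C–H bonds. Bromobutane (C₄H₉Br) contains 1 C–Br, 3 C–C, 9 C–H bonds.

ΔH ≈ −21 kJ

Bonds broken (reactants):
  Br–Br: 1 × 196 = 196
  C–C: 3 × 359 = 1077
  C–H: 10 × 429 = 4290
  Σ(broken) = 5563 kJ
Bonds formed (products):
  C–Br: 1 × 273 = 273
  C–C: 3 × 359 = 1077
  C–H: 9 × 429 = 3861
  H–Br: 1 × 373 = 373
  Σ(formed) = 5584 kJ
ΔH = Σ(broken) − Σ(formed) = 5563 − 5584 = −21 kJ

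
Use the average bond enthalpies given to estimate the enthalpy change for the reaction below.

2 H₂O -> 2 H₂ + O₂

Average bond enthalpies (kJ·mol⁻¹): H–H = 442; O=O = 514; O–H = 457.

Bonds broken (reactants):
  O–H: 4 × 457 = 1828
  Σ(broken) = 1828 kJ
Bonds formed (products):
  H–H: 2 × 442 = 884
  O=O: 1 × 514 = 514
  Σ(formed) = 1398 kJ
ΔH = Σ(broken) − Σ(formed) = 1828 − 1398 = +430 kJ

ΔH ≈ +430 kJ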